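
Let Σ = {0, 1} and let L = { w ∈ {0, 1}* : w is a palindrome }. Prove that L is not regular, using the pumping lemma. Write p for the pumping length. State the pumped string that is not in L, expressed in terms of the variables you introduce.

Toward a contradiction, assume L is regular with pumping length p.
Take w = 0^p 1 0^p, a palindrome of length 2p+1 ≥ p.
The pumping lemma gives a decomposition w = xyz where |xy| ≤ p and y is nonempty.
Because |xy| ≤ p and w begins with p copies of 0, we have y = 0^k with 1 ≤ k ≤ p.
Pump with i = 2: xy^2z = 0^{p+k} 1 0^p. Its reverse is 0^p 1 0^{p+k}, which differs from xy^2z since k ≥ 1. So xy^2z is not a palindrome and xy^2z ∉ L.
This is a contradiction; hence L is not regular.

0^{p+k} 1 0^p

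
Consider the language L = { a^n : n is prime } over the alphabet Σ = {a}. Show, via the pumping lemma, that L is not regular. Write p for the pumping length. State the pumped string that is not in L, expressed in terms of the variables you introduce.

Toward a contradiction, assume L is regular with pumping length p.
Let q be a prime with q ≥ p+2 (infinitely many primes exist), and take w = a^q ∈ L with |w| = q ≥ p.
By the pumping lemma, w = xyz with |xy| ≤ p and |y| ≥ 1.
Then y = a^k for some k with 1 ≤ k ≤ p.
Since 1 ≤ k ≤ p, |xz| = q-k. Pump with i = q+1: |xy^{q+1}z| = (q-k)+(q+1)k = q+qk = q(1+k), which is composite (both factors ≥ 2). So xy^{q+1}z = a^{q(1+k)} ∉ L.
This is a contradiction; hence L is not regular.

a^{q(1+k)}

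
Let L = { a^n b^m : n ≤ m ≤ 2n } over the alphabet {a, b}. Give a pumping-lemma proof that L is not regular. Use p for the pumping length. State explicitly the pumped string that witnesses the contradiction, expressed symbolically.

a^{p+k} b^p

Toward a contradiction, assume L is regular with pumping length p.
Take w = a^p b^p ∈ L (since p ≤ p ≤ 2p), with |w| = 2p ≥ p.
Write w = xyz as guaranteed by the lemma, with |xy| ≤ p and |y| ≥ 1.
The first p characters of w are a's, so xy (and hence y) consists only of a's. Write y = a^k, 1 ≤ k ≤ p.
Pump with i = 2: xy^2z = a^{p+k} b^p. Now n = p+k > p = m, so the condition n ≤ m fails. Thus xy^2z ∉ L.
This is a contradiction; hence L is not regular.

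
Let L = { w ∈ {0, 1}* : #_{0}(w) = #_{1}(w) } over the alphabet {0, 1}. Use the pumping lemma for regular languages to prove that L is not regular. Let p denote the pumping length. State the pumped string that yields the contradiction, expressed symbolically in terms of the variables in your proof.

0^{p+k} 1^p

Suppose for contradiction that L is regular, and let p be the pumping length.
Choose w = 0^p 1^p ∈ L with |w| = 2p ≥ p.
The pumping lemma gives a decomposition w = xyz where |xy| ≤ p and y is nonempty.
Because |xy| ≤ p and w begins with p copies of 0, we have y = 0^k with 1 ≤ k ≤ p.
Pump with i = 2: xy^2z = 0^{p+k} 1^p has p+k occurrences of 0 but only p of 1. Since k ≥ 1 the counts differ, so xy^2z ∉ L.
Contradiction. Therefore L is not regular.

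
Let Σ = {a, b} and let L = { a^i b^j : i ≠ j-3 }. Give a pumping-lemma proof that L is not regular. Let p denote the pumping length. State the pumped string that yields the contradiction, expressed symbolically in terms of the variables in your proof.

a^{p+p!} b^{p+p!+3}

Assume L is regular. Let p be the pumping length given by the pumping lemma.
Choose w = a^p b^{p+p!+3}. Since p ≠ (p+p!+3)-3 = p+p!, w ∈ L; and |w| ≥ p.
By the pumping lemma, w = xyz with |xy| ≤ p and |y| ≥ 1.
Because |xy| ≤ p and w begins with p copies of a, we have y = a^k with 1 ≤ k ≤ p.
Since 1 ≤ k ≤ p, k divides p!; set t = 1 + p!/k. Then xy^t z has p + (p!/k)·k = p + p! copies of a. Now the a-count is p+p! and (b-count)-3 = (p+p!+3)-3 = p+p!, so i ≠ j-3 fails. So xy^t z = a^{p+p!} b^{p+p!+3} ∉ L.
This is a contradiction; hence L is not regular.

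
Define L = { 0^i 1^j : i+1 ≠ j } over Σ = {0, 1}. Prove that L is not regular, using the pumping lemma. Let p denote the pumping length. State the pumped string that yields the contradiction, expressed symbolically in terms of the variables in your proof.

Assume L is regular. Let p be the pumping length given by the pumping lemma.
Choose w = 0^p 1^{p+p!+1}. Since p ≠ (p+p!+1)-1 = p+p!, w ∈ L; and |w| ≥ p.
By the pumping lemma, w = xyz with |xy| ≤ p and |y| > 0.
Because |xy| ≤ p and w begins with p copies of 0, we have y = 0^k with 1 ≤ k ≤ p.
Since 1 ≤ k ≤ p, k divides p!; set t = 1 + p!/k. Then xy^t z has p + (p!/k)·k = p + p! copies of 0. Now the 0-count is p+p! and (1-count)-1 = (p+p!+1)-1 = p+p!, so i+1 ≠ j fails. So xy^t z = 0^{p+p!} 1^{p+p!+1} ∉ L.
This contradicts the pumping lemma, so L is not regular.

0^{p+p!} 1^{p+p!+1}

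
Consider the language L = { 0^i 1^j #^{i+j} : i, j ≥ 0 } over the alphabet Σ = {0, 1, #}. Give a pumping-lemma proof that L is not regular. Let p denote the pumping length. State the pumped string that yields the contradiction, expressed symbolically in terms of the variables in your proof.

0^{p+k} 1^p #^{2p}

Assume L is regular. Let p be the pumping length given by the pumping lemma.
Take w = 0^p 1^p #^{2p} ∈ L (with i=j=p, i+j=2p), |w| = 4p ≥ p.
By the pumping lemma, w = xyz with |xy| ≤ p and y is nonempty.
Since the first p symbols of w are all 0's and |xy| ≤ p, y lies entirely in the leading 0-block: y = 0^k for some k with 1 ≤ k ≤ p.
Consider xy^2z = 0^{p+k} 1^p #^{2p}. Now the 0- and 1-counts sum to 2p+k, but the #-count is 2p ≠ 2p+k. So xy^2z ∉ L.
This contradicts the pumping lemma, so L is not regular.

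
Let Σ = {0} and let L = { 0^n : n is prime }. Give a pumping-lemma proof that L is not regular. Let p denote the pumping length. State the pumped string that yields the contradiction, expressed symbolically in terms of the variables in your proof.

0^{q(1+k)}

Toward a contradiction, assume L is regular with pumping length p.
Let q be a prime with q ≥ p+2 (infinitely many primes exist), and take w = 0^q ∈ L with |w| = q ≥ p.
By the pumping lemma, w = xyz with |xy| ≤ p and y is nonempty.
Then y = 0^k for some k with 1 ≤ k ≤ p.
Since 1 ≤ k ≤ p, |xz| = q-k. Pump with i = q+1: |xy^{q+1}z| = (q-k)+(q+1)k = q+qk = q(1+k), which is composite (both factors ≥ 2). So xy^{q+1}z = 0^{q(1+k)} ∉ L.
This is a contradiction; hence L is not regular.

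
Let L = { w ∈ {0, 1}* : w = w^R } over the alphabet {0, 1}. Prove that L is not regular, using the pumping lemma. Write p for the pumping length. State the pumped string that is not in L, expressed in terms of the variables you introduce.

Suppose for contradiction that L is regular, and let p be the pumping length.
Take w = 0^p 1 0^p, a palindrome of length 2p+1 ≥ p.
Write w = xyz as guaranteed by the lemma, with |xy| ≤ p and y is nonempty.
Since the first p symbols of w are all 0's and |xy| ≤ p, y lies entirely in the leading 0-block: y = 0^k for some k with 1 ≤ k ≤ p.
Pump with i = 2: xy^2z = 0^{p+k} 1 0^p. Its reverse is 0^p 1 0^{p+k}, which differs from xy^2z since k ≥ 1. So xy^2z is not a palindrome and xy^2z ∉ L.
This is a contradiction; hence L is not regular.

0^{p+k} 1 0^p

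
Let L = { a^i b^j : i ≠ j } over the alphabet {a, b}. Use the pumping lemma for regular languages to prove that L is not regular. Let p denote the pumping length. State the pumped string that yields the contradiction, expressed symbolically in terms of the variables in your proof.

Toward a contradiction, assume L is regular with pumping length p.
Choose w = a^p b^{p+p!}. Since p ≠ p+p!, w ∈ L; and |w| ≥ p.
Write w = xyz as guaranteed by the lemma, with |xy| ≤ p and y is nonempty.
Because |xy| ≤ p and w begins with p copies of a, we have y = a^k with 1 ≤ k ≤ p.
Since 1 ≤ k ≤ p, k divides p!; set t = 1 + p!/k. Then xy^t z has p + (p!/k)·k = p + p! copies of a. Now the a-count equals the b-count, so i ≠ j fails. So xy^t z = a^{p+p!} b^{p+p!} ∉ L.
Contradiction. Therefore L is not regular.

a^{p+p!} b^{p+p!}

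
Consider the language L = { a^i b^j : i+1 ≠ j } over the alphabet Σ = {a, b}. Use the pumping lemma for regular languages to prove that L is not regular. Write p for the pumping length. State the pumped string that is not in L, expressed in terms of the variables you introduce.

Assume L is regular; let p be its pumping constant.
Choose w = a^p b^{p+p!+1}. Since p ≠ (p+p!+1)-1 = p+p!, w ∈ L; and |w| ≥ p.
The pumping lemma gives a decomposition w = xyz where |xy| ≤ p and y is nonempty.
Since the first p symbols of w are all a's and |xy| ≤ p, y lies entirely in the leading a-block: y = a^k for some k with 1 ≤ k ≤ p.
Since 1 ≤ k ≤ p, k divides p!; set t = 1 + p!/k. Then xy^t z has p + (p!/k)·k = p + p! copies of a. Now the a-count is p+p! and (b-count)-1 = (p+p!+1)-1 = p+p!, so i+1 ≠ j fails. So xy^t z = a^{p+p!} b^{p+p!+1} ∉ L.
This contradicts the pumping lemma, so L is not regular.

a^{p+p!} b^{p+p!+1}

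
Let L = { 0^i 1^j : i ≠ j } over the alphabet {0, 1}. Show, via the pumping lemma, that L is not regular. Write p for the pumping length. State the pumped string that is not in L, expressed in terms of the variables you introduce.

0^{p+p!} 1^{p+p!}

Toward a contradiction, assume L is regular with pumping length p.
Choose w = 0^p 1^{p+p!}. Since p ≠ p+p!, w ∈ L; and |w| ≥ p.
The pumping lemma gives a decomposition w = xyz where |xy| ≤ p and |y| ≥ 1.
Because |xy| ≤ p and w begins with p copies of 0, we have y = 0^k with 1 ≤ k ≤ p.
Since 1 ≤ k ≤ p, k divides p!; set t = 1 + p!/k. Then xy^t z has p + (p!/k)·k = p + p! copies of 0. Now the 0-count equals the 1-count, so i ≠ j fails. So xy^t z = 0^{p+p!} 1^{p+p!} ∉ L.
This is a contradiction; hence L is not regular.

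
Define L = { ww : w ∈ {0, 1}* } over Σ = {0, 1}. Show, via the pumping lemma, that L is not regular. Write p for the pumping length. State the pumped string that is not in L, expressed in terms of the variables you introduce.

Assume L is regular; let p be its pumping constant.
Take w = 0^p 1^p 0^p 1^p = uu where u = 0^p1^p; then w ∈ L and |w| = 4p ≥ p.
The pumping lemma gives a decomposition w = xyz where |xy| ≤ p and |y| ≥ 1.
Because |xy| ≤ p and w begins with p copies of 0, we have y = 0^k with 1 ≤ k ≤ p.
Pump with i = 2: xy^2z = 0^{p+k} 1^p 0^p 1^p, of length 4p+k. Suppose this equals vv. The string starts with 0 and ends with 1, so v does too; thus the boundary between the two copies of v is a 1→0 transition. There is exactly one such transition, at position 2p+k, so |v| = 2p+k and |vv| = 4p+2k ≠ 4p+k since k ≥ 1. So xy^2z ∉ L.
This is a contradiction; hence L is not regular.

0^{p+k} 1^p 0^p 1^p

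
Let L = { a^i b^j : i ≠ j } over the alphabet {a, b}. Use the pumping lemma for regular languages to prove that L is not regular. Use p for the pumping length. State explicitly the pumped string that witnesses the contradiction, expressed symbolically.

a^{p+p!} b^{p+p!}

Suppose for contradiction that L is regular, and let p be the pumping length.
Choose w = a^p b^{p+p!}. Since p ≠ p+p!, w ∈ L; and |w| ≥ p.
The pumping lemma gives a decomposition w = xyz where |xy| ≤ p and y is nonempty.
Because |xy| ≤ p and w begins with p copies of a, we have y = a^k with 1 ≤ k ≤ p.
Since 1 ≤ k ≤ p, k divides p!; set t = 1 + p!/k. Then xy^t z has p + (p!/k)·k = p + p! copies of a. Now the a-count equals the b-count, so i ≠ j fails. So xy^t z = a^{p+p!} b^{p+p!} ∉ L.
This contradicts the pumping lemma, so L is not regular.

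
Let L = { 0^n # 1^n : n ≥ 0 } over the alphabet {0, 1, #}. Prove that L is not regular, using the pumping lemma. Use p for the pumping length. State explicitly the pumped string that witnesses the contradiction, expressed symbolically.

0^{p+k} # 1^p

Assume L is regular; let p be its pumping constant.
Take w = 0^p # 1^p ∈ L with |w| = 2p+1 ≥ p.
By the pumping lemma, w = xyz with |xy| ≤ p and |y| ≥ 1.
Because |xy| ≤ p and w begins with p copies of 0, we have y = 0^k with 1 ≤ k ≤ p.
Pump with i = 2: xy^2z = 0^{p+k} # 1^p, which would require p+k = p. But k ≥ 1, so xy^2z ∉ L.
This contradicts the pumping lemma, so L is not regular.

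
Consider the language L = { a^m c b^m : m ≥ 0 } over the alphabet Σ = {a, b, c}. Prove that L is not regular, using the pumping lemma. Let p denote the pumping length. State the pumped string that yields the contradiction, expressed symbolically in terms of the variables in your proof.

a^{p+k} c b^p

Suppose for contradiction that L is regular, and let p be the pumping length.
Take w = a^p c b^p ∈ L with |w| = 2p+1 ≥ p.
Write w = xyz as guaranteed by the lemma, with |xy| ≤ p and y is nonempty.
Because |xy| ≤ p and w begins with p copies of a, we have y = a^k with 1 ≤ k ≤ p.
Pump with i = 2: xy^2z = a^{p+k} c b^p, which would require p+k = p. But k ≥ 1, so xy^2z ∉ L.
Contradiction. Therefore L is not regular.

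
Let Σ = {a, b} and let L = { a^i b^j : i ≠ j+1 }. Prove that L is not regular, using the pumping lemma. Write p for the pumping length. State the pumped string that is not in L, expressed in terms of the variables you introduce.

Suppose for contradiction that L is regular, and let p be the pumping length.
Choose w = a^p b^{p+p!-1}. Since p ≠ (p+p!-1)+1 = p+p!, w ∈ L; and |w| ≥ p.
Write w = xyz as guaranteed by the lemma, with |xy| ≤ p and y is nonempty.
Because |xy| ≤ p and w begins with p copies of a, we have y = a^k with 1 ≤ k ≤ p.
Since 1 ≤ k ≤ p, k divides p!; set t = 1 + p!/k. Then xy^t z has p + (p!/k)·k = p + p! copies of a. Now the a-count is p+p! and (b-count)+1 = (p+p!-1)+1 = p+p!, so i ≠ j+1 fails. So xy^t z = a^{p+p!} b^{p+p!-1} ∉ L.
This contradicts the pumping lemma, so L is not regular.

a^{p+p!} b^{p+p!-1}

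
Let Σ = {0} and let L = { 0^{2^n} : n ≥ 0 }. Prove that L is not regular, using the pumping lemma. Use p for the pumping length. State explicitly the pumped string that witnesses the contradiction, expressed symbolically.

Assume L is regular. Let p be the pumping length given by the pumping lemma.
Take w = 0^{2^p} ∈ L with |w| = 2^p ≥ p.
Write w = xyz as guaranteed by the lemma, with |xy| ≤ p and y is nonempty.
Then y = 0^k for some k with 1 ≤ k ≤ p.
Pump with i = 2: xy^2z = 0^{2^p+k}. Since 1 ≤ k ≤ p < 2^p, we have 2^p < 2^p+k < 2^{p+1}, so 2^p+k is not a power of 2. So xy^2z ∉ L.
This contradicts the pumping lemma, so L is not regular.

0^{2^p+k}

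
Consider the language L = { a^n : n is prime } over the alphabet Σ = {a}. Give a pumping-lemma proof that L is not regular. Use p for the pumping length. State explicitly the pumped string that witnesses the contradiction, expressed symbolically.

a^{q(1+k)}

Assume L is regular; let p be its pumping constant.
Let q be a prime with q ≥ p+2 (infinitely many primes exist), and take w = a^q ∈ L with |w| = q ≥ p.
The pumping lemma gives a decomposition w = xyz where |xy| ≤ p and |y| ≥ 1.
Then y = a^k for some k with 1 ≤ k ≤ p.
Since 1 ≤ k ≤ p, |xz| = q-k. Pump with i = q+1: |xy^{q+1}z| = (q-k)+(q+1)k = q+qk = q(1+k), which is composite (both factors ≥ 2). So xy^{q+1}z = a^{q(1+k)} ∉ L.
This is a contradiction; hence L is not regular.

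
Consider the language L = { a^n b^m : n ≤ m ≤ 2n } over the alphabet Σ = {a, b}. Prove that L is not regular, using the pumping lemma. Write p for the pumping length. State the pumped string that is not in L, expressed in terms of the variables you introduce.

a^{p+k} b^p

Toward a contradiction, assume L is regular with pumping length p.
Take w = a^p b^p ∈ L (since p ≤ p ≤ 2p), with |w| = 2p ≥ p.
The pumping lemma gives a decomposition w = xyz where |xy| ≤ p and |y| ≥ 1.
The first p characters of w are a's, so xy (and hence y) consists only of a's. Write y = a^k, 1 ≤ k ≤ p.
Pump with i = 2: xy^2z = a^{p+k} b^p. Now n = p+k > p = m, so the condition n ≤ m fails. Thus xy^2z ∉ L.
This is a contradiction; hence L is not regular.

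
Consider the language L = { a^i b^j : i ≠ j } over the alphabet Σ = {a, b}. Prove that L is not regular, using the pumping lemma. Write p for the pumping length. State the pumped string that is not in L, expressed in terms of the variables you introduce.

a^{p+p!} b^{p+p!}

Assume L is regular. Let p be the pumping length given by the pumping lemma.
Choose w = a^p b^{p+p!}. Since p ≠ p+p!, w ∈ L; and |w| ≥ p.
The pumping lemma gives a decomposition w = xyz where |xy| ≤ p and |y| > 0.
Since the first p symbols of w are all a's and |xy| ≤ p, y lies entirely in the leading a-block: y = a^k for some k with 1 ≤ k ≤ p.
Since 1 ≤ k ≤ p, k divides p!; set t = 1 + p!/k. Then xy^t z has p + (p!/k)·k = p + p! copies of a. Now the a-count equals the b-count, so i ≠ j fails. So xy^t z = a^{p+p!} b^{p+p!} ∉ L.
This is a contradiction; hence L is not regular.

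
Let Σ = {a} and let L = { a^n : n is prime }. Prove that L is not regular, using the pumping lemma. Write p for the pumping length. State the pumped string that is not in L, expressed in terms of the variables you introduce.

Toward a contradiction, assume L is regular with pumping length p.
Let q be a prime with q ≥ p+2 (infinitely many primes exist), and take w = a^q ∈ L with |w| = q ≥ p.
Write w = xyz as guaranteed by the lemma, with |xy| ≤ p and |y| > 0.
Then y = a^k for some k with 1 ≤ k ≤ p.
Since 1 ≤ k ≤ p, |xz| = q-k. Pump with i = q+1: |xy^{q+1}z| = (q-k)+(q+1)k = q+qk = q(1+k), which is composite (both factors ≥ 2). So xy^{q+1}z = a^{q(1+k)} ∉ L.
This contradicts the pumping lemma, so L is not regular.

a^{q(1+k)}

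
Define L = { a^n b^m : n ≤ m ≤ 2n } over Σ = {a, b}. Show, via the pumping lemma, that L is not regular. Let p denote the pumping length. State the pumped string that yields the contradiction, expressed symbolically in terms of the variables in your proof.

a^{p+k} b^p

Assume L is regular. Let p be the pumping length given by the pumping lemma.
Take w = a^p b^p ∈ L (since p ≤ p ≤ 2p), with |w| = 2p ≥ p.
By the pumping lemma, w = xyz with |xy| ≤ p and |y| ≥ 1.
Because |xy| ≤ p and w begins with p copies of a, we have y = a^k with 1 ≤ k ≤ p.
Pump with i = 2: xy^2z = a^{p+k} b^p. Now n = p+k > p = m, so the condition n ≤ m fails. Thus xy^2z ∉ L.
This is a contradiction; hence L is not regular.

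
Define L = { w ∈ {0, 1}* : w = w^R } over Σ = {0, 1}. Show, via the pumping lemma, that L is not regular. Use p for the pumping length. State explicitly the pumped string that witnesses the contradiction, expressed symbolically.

Suppose for contradiction that L is regular, and let p be the pumping length.
Take w = 0^p 1 0^p, a palindrome of length 2p+1 ≥ p.
Write w = xyz as guaranteed by the lemma, with |xy| ≤ p and |y| > 0.
Because |xy| ≤ p and w begins with p copies of 0, we have y = 0^k with 1 ≤ k ≤ p.
Pump with i = 2: xy^2z = 0^{p+k} 1 0^p. Its reverse is 0^p 1 0^{p+k}, which differs from xy^2z since k ≥ 1. So xy^2z is not a palindrome and xy^2z ∉ L.
This is a contradiction; hence L is not regular.

0^{p+k} 1 0^p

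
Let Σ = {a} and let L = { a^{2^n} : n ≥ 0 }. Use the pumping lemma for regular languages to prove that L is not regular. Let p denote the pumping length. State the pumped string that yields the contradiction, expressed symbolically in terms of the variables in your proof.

a^{2^p+k}

Suppose for contradiction that L is regular, and let p be the pumping length.
Take w = a^{2^p} ∈ L with |w| = 2^p ≥ p.
The pumping lemma gives a decomposition w = xyz where |xy| ≤ p and |y| ≥ 1.
Then y = a^k for some k with 1 ≤ k ≤ p.
Pump with i = 2: xy^2z = a^{2^p+k}. Since 1 ≤ k ≤ p < 2^p, we have 2^p < 2^p+k < 2^{p+1}, so 2^p+k is not a power of 2. So xy^2z ∉ L.
This contradicts the pumping lemma, so L is not regular.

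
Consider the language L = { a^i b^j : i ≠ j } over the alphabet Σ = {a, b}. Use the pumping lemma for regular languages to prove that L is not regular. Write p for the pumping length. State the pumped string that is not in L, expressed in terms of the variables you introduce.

Toward a contradiction, assume L is regular with pumping length p.
Choose w = a^p b^{p+p!}. Since p ≠ p+p!, w ∈ L; and |w| ≥ p.
The pumping lemma gives a decomposition w = xyz where |xy| ≤ p and |y| > 0.
Since the first p symbols of w are all a's and |xy| ≤ p, y lies entirely in the leading a-block: y = a^k for some k with 1 ≤ k ≤ p.
Since 1 ≤ k ≤ p, k divides p!; set t = 1 + p!/k. Then xy^t z has p + (p!/k)·k = p + p! copies of a. Now the a-count equals the b-count, so i ≠ j fails. So xy^t z = a^{p+p!} b^{p+p!} ∉ L.
Contradiction. Therefore L is not regular.

a^{p+p!} b^{p+p!}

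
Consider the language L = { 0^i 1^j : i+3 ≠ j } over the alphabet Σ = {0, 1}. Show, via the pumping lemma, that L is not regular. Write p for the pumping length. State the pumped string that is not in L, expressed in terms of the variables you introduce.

0^{p+p!} 1^{p+p!+3}

Suppose for contradiction that L is regular, and let p be the pumping length.
Choose w = 0^p 1^{p+p!+3}. Since p ≠ (p+p!+3)-3 = p+p!, w ∈ L; and |w| ≥ p.
By the pumping lemma, w = xyz with |xy| ≤ p and y is nonempty.
Because |xy| ≤ p and w begins with p copies of 0, we have y = 0^k with 1 ≤ k ≤ p.
Since 1 ≤ k ≤ p, k divides p!; set t = 1 + p!/k. Then xy^t z has p + (p!/k)·k = p + p! copies of 0. Now the 0-count is p+p! and (1-count)-3 = (p+p!+3)-3 = p+p!, so i+3 ≠ j fails. So xy^t z = 0^{p+p!} 1^{p+p!+3} ∉ L.
This is a contradiction; hence L is not regular.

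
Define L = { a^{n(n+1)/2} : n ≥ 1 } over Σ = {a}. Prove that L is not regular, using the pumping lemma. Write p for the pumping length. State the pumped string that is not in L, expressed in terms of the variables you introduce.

Toward a contradiction, assume L is regular with pumping length p.
Take w = a^{p(p+1)/2} ∈ L with |w| = p(p+1)/2 ≥ p.
By the pumping lemma, w = xyz with |xy| ≤ p and |y| > 0.
Then y = a^k for some k with 1 ≤ k ≤ p.
Pump with i = 2: xy^2z = a^{p(p+1)/2+k}. Since 1 ≤ k ≤ p, p(p+1)/2 < p(p+1)/2+k ≤ p(p+1)/2+p < (p+1)(p+2)/2, so p(p+1)/2+k is strictly between consecutive triangular numbers. So xy^2z ∉ L.
This contradicts the pumping lemma, so L is not regular.

a^{p(p+1)/2+k}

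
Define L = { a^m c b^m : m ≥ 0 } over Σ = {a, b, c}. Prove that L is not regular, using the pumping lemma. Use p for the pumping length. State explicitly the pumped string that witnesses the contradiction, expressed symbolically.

a^{p+k} c b^p

Toward a contradiction, assume L is regular with pumping length p.
Take w = a^p c b^p ∈ L with |w| = 2p+1 ≥ p.
By the pumping lemma, w = xyz with |xy| ≤ p and y is nonempty.
Since the first p symbols of w are all a's and |xy| ≤ p, y lies entirely in the leading a-block: y = a^k for some k with 1 ≤ k ≤ p.
Pump with i = 2: xy^2z = a^{p+k} c b^p, which would require p+k = p. But k ≥ 1, so xy^2z ∉ L.
This is a contradiction; hence L is not regular.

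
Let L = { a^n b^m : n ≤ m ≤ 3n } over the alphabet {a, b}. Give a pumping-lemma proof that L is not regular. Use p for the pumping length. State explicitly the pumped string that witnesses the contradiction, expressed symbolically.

Toward a contradiction, assume L is regular with pumping length p.
Take w = a^p b^p ∈ L (since p ≤ p ≤ 3p), with |w| = 2p ≥ p.
By the pumping lemma, w = xyz with |xy| ≤ p and |y| ≥ 1.
Because |xy| ≤ p and w begins with p copies of a, we have y = a^k with 1 ≤ k ≤ p.
Pump with i = 2: xy^2z = a^{p+k} b^p. Now n = p+k > p = m, so the condition n ≤ m fails. Thus xy^2z ∉ L.
Contradiction. Therefore L is not regular.

a^{p+k} b^p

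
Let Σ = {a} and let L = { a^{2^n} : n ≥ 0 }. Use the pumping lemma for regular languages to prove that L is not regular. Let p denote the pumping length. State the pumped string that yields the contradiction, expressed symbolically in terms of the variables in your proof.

a^{2^p+k}

Assume L is regular. Let p be the pumping length given by the pumping lemma.
Take w = a^{2^p} ∈ L with |w| = 2^p ≥ p.
By the pumping lemma, w = xyz with |xy| ≤ p and |y| ≥ 1.
Then y = a^k for some k with 1 ≤ k ≤ p.
Pump with i = 2: xy^2z = a^{2^p+k}. Since 1 ≤ k ≤ p < 2^p, we have 2^p < 2^p+k < 2^{p+1}, so 2^p+k is not a power of 2. So xy^2z ∉ L.
This is a contradiction; hence L is not regular.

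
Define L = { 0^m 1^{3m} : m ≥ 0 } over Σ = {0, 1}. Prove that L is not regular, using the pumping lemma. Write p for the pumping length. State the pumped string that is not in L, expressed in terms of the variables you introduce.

0^{p+k} 1^{3p}

Toward a contradiction, assume L is regular with pumping length p.
Choose w = 0^p 1^{3p}, which is in L with |w| = 4p ≥ p.
Write w = xyz as guaranteed by the lemma, with |xy| ≤ p and |y| ≥ 1.
Since the first p symbols of w are all 0's and |xy| ≤ p, y lies entirely in the leading 0-block: y = 0^k for some k with 1 ≤ k ≤ p.
Pump with i = 2: xy^2z = 0^{p+k} 1^{3p}. For this to lie in L we would need 3p = 3(p+k), which forces k = 0. But k ≥ 1, so xy^2z ∉ L.
This is a contradiction; hence L is not regular.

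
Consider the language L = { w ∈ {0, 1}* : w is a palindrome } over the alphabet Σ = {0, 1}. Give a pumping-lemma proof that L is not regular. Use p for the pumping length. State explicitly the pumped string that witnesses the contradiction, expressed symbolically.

0^{p+k} 1 0^p

Suppose for contradiction that L is regular, and let p be the pumping length.
Take w = 0^p 1 0^p, a palindrome of length 2p+1 ≥ p.
By the pumping lemma, w = xyz with |xy| ≤ p and |y| ≥ 1.
Because |xy| ≤ p and w begins with p copies of 0, we have y = 0^k with 1 ≤ k ≤ p.
Pump with i = 2: xy^2z = 0^{p+k} 1 0^p. Its reverse is 0^p 1 0^{p+k}, which differs from xy^2z since k ≥ 1. So xy^2z is not a palindrome and xy^2z ∉ L.
Contradiction. Therefore L is not regular.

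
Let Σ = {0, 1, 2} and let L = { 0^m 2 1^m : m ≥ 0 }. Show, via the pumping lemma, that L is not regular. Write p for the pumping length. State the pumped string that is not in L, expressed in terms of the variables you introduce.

0^{p+k} 2 1^p

Assume L is regular; let p be its pumping constant.
Take w = 0^p 2 1^p ∈ L with |w| = 2p+1 ≥ p.
By the pumping lemma, w = xyz with |xy| ≤ p and |y| > 0.
Since the first p symbols of w are all 0's and |xy| ≤ p, y lies entirely in the leading 0-block: y = 0^k for some k with 1 ≤ k ≤ p.
Pump with i = 2: xy^2z = 0^{p+k} 2 1^p, which would require p+k = p. But k ≥ 1, so xy^2z ∉ L.
This is a contradiction; hence L is not regular.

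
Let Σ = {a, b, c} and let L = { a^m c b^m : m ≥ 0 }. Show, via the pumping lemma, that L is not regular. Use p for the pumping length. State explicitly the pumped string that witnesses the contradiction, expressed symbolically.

a^{p+k} c b^p

Assume L is regular. Let p be the pumping length given by the pumping lemma.
Take w = a^p c b^p ∈ L with |w| = 2p+1 ≥ p.
By the pumping lemma, w = xyz with |xy| ≤ p and |y| ≥ 1.
Since the first p symbols of w are all a's and |xy| ≤ p, y lies entirely in the leading a-block: y = a^k for some k with 1 ≤ k ≤ p.
Pump with i = 2: xy^2z = a^{p+k} c b^p, which would require p+k = p. But k ≥ 1, so xy^2z ∉ L.
This is a contradiction; hence L is not regular.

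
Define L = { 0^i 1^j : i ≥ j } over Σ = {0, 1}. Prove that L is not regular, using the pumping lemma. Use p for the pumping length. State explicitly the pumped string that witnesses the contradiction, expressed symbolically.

0^{p-k} 1^p

Assume L is regular; let p be its pumping constant.
Choose w = 0^p 1^p ∈ L, with |w| = 2p ≥ p.
By the pumping lemma, w = xyz with |xy| ≤ p and |y| ≥ 1.
Since the first p symbols of w are all 0's and |xy| ≤ p, y lies entirely in the leading 0-block: y = 0^k for some k with 1 ≤ k ≤ p.
Consider xy^0z = xz = 0^{p-k} 1^p. Since k ≥ 1, the 0-count p-k is less than p, so i ≥ j fails; thus xz ∉ L.
This contradicts the pumping lemma, so L is not regular.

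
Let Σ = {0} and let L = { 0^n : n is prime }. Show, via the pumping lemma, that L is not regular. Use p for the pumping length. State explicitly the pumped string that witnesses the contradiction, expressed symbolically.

Toward a contradiction, assume L is regular with pumping length p.
Let q be a prime with q ≥ p+2 (infinitely many primes exist), and take w = 0^q ∈ L with |w| = q ≥ p.
The pumping lemma gives a decomposition w = xyz where |xy| ≤ p and |y| ≥ 1.
Then y = 0^k for some k with 1 ≤ k ≤ p.
Since 1 ≤ k ≤ p, |xz| = q-k. Pump with i = q+1: |xy^{q+1}z| = (q-k)+(q+1)k = q+qk = q(1+k), which is composite (both factors ≥ 2). So xy^{q+1}z = 0^{q(1+k)} ∉ L.
This contradicts the pumping lemma, so L is not regular.

0^{q(1+k)}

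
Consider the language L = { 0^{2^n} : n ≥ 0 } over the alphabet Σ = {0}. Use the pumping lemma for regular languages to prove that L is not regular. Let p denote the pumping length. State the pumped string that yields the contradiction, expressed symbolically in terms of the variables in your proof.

Suppose for contradiction that L is regular, and let p be the pumping length.
Take w = 0^{2^p} ∈ L with |w| = 2^p ≥ p.
The pumping lemma gives a decomposition w = xyz where |xy| ≤ p and |y| > 0.
Then y = 0^k for some k with 1 ≤ k ≤ p.
Pump with i = 2: xy^2z = 0^{2^p+k}. Since 1 ≤ k ≤ p < 2^p, we have 2^p < 2^p+k < 2^{p+1}, so 2^p+k is not a power of 2. So xy^2z ∉ L.
Contradiction. Therefore L is not regular.

0^{2^p+k}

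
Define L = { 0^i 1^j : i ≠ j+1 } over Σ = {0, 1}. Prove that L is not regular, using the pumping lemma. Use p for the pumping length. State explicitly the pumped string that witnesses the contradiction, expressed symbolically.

Suppose for contradiction that L is regular, and let p be the pumping length.
Choose w = 0^p 1^{p+p!-1}. Since p ≠ (p+p!-1)+1 = p+p!, w ∈ L; and |w| ≥ p.
The pumping lemma gives a decomposition w = xyz where |xy| ≤ p and |y| ≥ 1.
The first p characters of w are 0's, so xy (and hence y) consists only of 0's. Write y = 0^k, 1 ≤ k ≤ p.
Since 1 ≤ k ≤ p, k divides p!; set t = 1 + p!/k. Then xy^t z has p + (p!/k)·k = p + p! copies of 0. Now the 0-count is p+p! and (1-count)+1 = (p+p!-1)+1 = p+p!, so i ≠ j+1 fails. So xy^t z = 0^{p+p!} 1^{p+p!-1} ∉ L.
This is a contradiction; hence L is not regular.

0^{p+p!} 1^{p+p!-1}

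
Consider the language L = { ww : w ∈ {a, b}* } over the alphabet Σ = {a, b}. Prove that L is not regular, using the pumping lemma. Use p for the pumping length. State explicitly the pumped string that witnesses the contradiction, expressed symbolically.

a^{p+k} b^p a^p b^p

Toward a contradiction, assume L is regular with pumping length p.
Take w = a^p b^p a^p b^p = uu where u = a^pb^p; then w ∈ L and |w| = 4p ≥ p.
The pumping lemma gives a decomposition w = xyz where |xy| ≤ p and y is nonempty.
Since the first p symbols of w are all a's and |xy| ≤ p, y lies entirely in the leading a-block: y = a^k for some k with 1 ≤ k ≤ p.
Pump with i = 2: xy^2z = a^{p+k} b^p a^p b^p, of length 4p+k. Suppose this equals vv. The string starts with a and ends with b, so v does too; thus the boundary between the two copies of v is a b→a transition. There is exactly one such transition, at position 2p+k, so |v| = 2p+k and |vv| = 4p+2k ≠ 4p+k since k ≥ 1. So xy^2z ∉ L.
This contradicts the pumping lemma, so L is not regular.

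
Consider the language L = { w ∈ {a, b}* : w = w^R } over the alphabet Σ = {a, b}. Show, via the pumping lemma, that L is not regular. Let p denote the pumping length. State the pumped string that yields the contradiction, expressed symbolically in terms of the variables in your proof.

a^{p+k} b a^p

Assume L is regular. Let p be the pumping length given by the pumping lemma.
Take w = a^p b a^p, a palindrome of length 2p+1 ≥ p.
By the pumping lemma, w = xyz with |xy| ≤ p and y is nonempty.
Since the first p symbols of w are all a's and |xy| ≤ p, y lies entirely in the leading a-block: y = a^k for some k with 1 ≤ k ≤ p.
Pump with i = 2: xy^2z = a^{p+k} b a^p. Its reverse is a^p b a^{p+k}, which differs from xy^2z since k ≥ 1. So xy^2z is not a palindrome and xy^2z ∉ L.
Contradiction. Therefore L is not regular.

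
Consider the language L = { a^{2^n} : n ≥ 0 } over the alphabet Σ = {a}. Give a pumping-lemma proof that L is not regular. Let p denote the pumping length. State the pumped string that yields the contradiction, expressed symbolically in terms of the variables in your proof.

a^{2^p+k}

Suppose for contradiction that L is regular, and let p be the pumping length.
Take w = a^{2^p} ∈ L with |w| = 2^p ≥ p.
Write w = xyz as guaranteed by the lemma, with |xy| ≤ p and |y| > 0.
Then y = a^k for some k with 1 ≤ k ≤ p.
Pump with i = 2: xy^2z = a^{2^p+k}. Since 1 ≤ k ≤ p < 2^p, we have 2^p < 2^p+k < 2^{p+1}, so 2^p+k is not a power of 2. So xy^2z ∉ L.
This is a contradiction; hence L is not regular.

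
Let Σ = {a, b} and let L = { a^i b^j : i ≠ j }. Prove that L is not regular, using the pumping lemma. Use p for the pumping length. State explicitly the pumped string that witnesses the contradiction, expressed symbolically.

a^{p+p!} b^{p+p!}

Assume L is regular. Let p be the pumping length given by the pumping lemma.
Choose w = a^p b^{p+p!}. Since p ≠ p+p!, w ∈ L; and |w| ≥ p.
Write w = xyz as guaranteed by the lemma, with |xy| ≤ p and |y| ≥ 1.
The first p characters of w are a's, so xy (and hence y) consists only of a's. Write y = a^k, 1 ≤ k ≤ p.
Since 1 ≤ k ≤ p, k divides p!; set t = 1 + p!/k. Then xy^t z has p + (p!/k)·k = p + p! copies of a. Now the a-count equals the b-count, so i ≠ j fails. So xy^t z = a^{p+p!} b^{p+p!} ∉ L.
This contradicts the pumping lemma, so L is not regular.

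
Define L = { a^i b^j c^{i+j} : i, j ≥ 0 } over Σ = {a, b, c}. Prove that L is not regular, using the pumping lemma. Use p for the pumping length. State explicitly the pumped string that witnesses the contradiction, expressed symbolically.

Suppose for contradiction that L is regular, and let p be the pumping length.
Take w = a^p b^p c^{2p} ∈ L (with i=j=p, i+j=2p), |w| = 4p ≥ p.
By the pumping lemma, w = xyz with |xy| ≤ p and |y| > 0.
Because |xy| ≤ p and w begins with p copies of a, we have y = a^k with 1 ≤ k ≤ p.
Consider xy^2z = a^{p+k} b^p c^{2p}. Now the a- and b-counts sum to 2p+k, but the c-count is 2p ≠ 2p+k. So xy^2z ∉ L.
Contradiction. Therefore L is not regular.

a^{p+k} b^p c^{2p}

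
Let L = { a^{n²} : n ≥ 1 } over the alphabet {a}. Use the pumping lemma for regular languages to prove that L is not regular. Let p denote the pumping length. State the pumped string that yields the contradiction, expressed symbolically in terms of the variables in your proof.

Assume L is regular. Let p be the pumping length given by the pumping lemma.
Take w = a^{p²} ∈ L with |w| = p² ≥ p.
The pumping lemma gives a decomposition w = xyz where |xy| ≤ p and |y| > 0.
Then y = a^k for some k with 1 ≤ k ≤ p.
Pump with i = 2: xy^2z = a^{p²+k}. Since 1 ≤ k ≤ p, p² < p²+k ≤ p²+p < (p+1)², so p²+k lies strictly between consecutive squares and is not a perfect square. So xy^2z ∉ L.
Contradiction. Therefore L is not regular.

a^{p²+k}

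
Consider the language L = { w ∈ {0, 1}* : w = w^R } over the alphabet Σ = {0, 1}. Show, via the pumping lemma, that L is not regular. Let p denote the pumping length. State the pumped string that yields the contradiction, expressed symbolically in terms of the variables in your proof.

Toward a contradiction, assume L is regular with pumping length p.
Take w = 0^p 1 0^p, a palindrome of length 2p+1 ≥ p.
The pumping lemma gives a decomposition w = xyz where |xy| ≤ p and |y| > 0.
Because |xy| ≤ p and w begins with p copies of 0, we have y = 0^k with 1 ≤ k ≤ p.
Pump with i = 2: xy^2z = 0^{p+k} 1 0^p. Its reverse is 0^p 1 0^{p+k}, which differs from xy^2z since k ≥ 1. So xy^2z is not a palindrome and xy^2z ∉ L.
Contradiction. Therefore L is not regular.

0^{p+k} 1 0^p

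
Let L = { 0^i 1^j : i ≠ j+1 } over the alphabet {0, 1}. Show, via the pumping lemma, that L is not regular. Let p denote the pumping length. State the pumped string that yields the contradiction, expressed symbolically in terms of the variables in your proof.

Assume L is regular; let p be its pumping constant.
Choose w = 0^p 1^{p+p!-1}. Since p ≠ (p+p!-1)+1 = p+p!, w ∈ L; and |w| ≥ p.
By the pumping lemma, w = xyz with |xy| ≤ p and |y| ≥ 1.
Since the first p symbols of w are all 0's and |xy| ≤ p, y lies entirely in the leading 0-block: y = 0^k for some k with 1 ≤ k ≤ p.
Since 1 ≤ k ≤ p, k divides p!; set t = 1 + p!/k. Then xy^t z has p + (p!/k)·k = p + p! copies of 0. Now the 0-count is p+p! and (1-count)+1 = (p+p!-1)+1 = p+p!, so i ≠ j+1 fails. So xy^t z = 0^{p+p!} 1^{p+p!-1} ∉ L.
This is a contradiction; hence L is not regular.

0^{p+p!} 1^{p+p!-1}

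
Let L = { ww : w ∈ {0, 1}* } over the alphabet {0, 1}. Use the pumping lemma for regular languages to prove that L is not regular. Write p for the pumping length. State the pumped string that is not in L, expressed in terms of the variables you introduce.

Toward a contradiction, assume L is regular with pumping length p.
Take w = 0^p 1^p 0^p 1^p = uu where u = 0^p1^p; then w ∈ L and |w| = 4p ≥ p.
Write w = xyz as guaranteed by the lemma, with |xy| ≤ p and |y| ≥ 1.
Since the first p symbols of w are all 0's and |xy| ≤ p, y lies entirely in the leading 0-block: y = 0^k for some k with 1 ≤ k ≤ p.
Pump with i = 2: xy^2z = 0^{p+k} 1^p 0^p 1^p, of length 4p+k. Suppose this equals vv. The string starts with 0 and ends with 1, so v does too; thus the boundary between the two copies of v is a 1→0 transition. There is exactly one such transition, at position 2p+k, so |v| = 2p+k and |vv| = 4p+2k ≠ 4p+k since k ≥ 1. So xy^2z ∉ L.
This is a contradiction; hence L is not regular.

0^{p+k} 1^p 0^p 1^p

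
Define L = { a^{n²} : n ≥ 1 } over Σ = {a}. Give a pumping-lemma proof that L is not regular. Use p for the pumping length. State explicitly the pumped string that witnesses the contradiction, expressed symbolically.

Suppose for contradiction that L is regular, and let p be the pumping length.
Take w = a^{p²} ∈ L with |w| = p² ≥ p.
Write w = xyz as guaranteed by the lemma, with |xy| ≤ p and |y| > 0.
Then y = a^k for some k with 1 ≤ k ≤ p.
Pump with i = 2: xy^2z = a^{p²+k}. Since 1 ≤ k ≤ p, p² < p²+k ≤ p²+p < (p+1)², so p²+k lies strictly between consecutive squares and is not a perfect square. So xy^2z ∉ L.
This contradicts the pumping lemma, so L is not regular.

a^{p²+k}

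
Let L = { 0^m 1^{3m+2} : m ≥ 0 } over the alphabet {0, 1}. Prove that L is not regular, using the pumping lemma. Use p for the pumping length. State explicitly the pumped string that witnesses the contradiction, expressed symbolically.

Suppose for contradiction that L is regular, and let p be the pumping length.
Choose w = 0^p 1^{3p+2}, which is in L with |w| = 4p+2 ≥ p.
By the pumping lemma, w = xyz with |xy| ≤ p and |y| > 0.
Since the first p symbols of w are all 0's and |xy| ≤ p, y lies entirely in the leading 0-block: y = 0^k for some k with 1 ≤ k ≤ p.
Pump with i = 2: xy^2z = 0^{p+k} 1^{3p+2}. For this to lie in L we would need 3p+2 = 3(p+k)+2, which forces k = 0. But k ≥ 1, so xy^2z ∉ L.
This is a contradiction; hence L is not regular.

0^{p+k} 1^{3p+2}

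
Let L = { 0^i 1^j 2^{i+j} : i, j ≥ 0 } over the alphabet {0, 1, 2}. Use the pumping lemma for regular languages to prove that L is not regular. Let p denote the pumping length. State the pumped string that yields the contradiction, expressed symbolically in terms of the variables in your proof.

0^{p+k} 1^p 2^{2p}

Suppose for contradiction that L is regular, and let p be the pumping length.
Take w = 0^p 1^p 2^{2p} ∈ L (with i=j=p, i+j=2p), |w| = 4p ≥ p.
The pumping lemma gives a decomposition w = xyz where |xy| ≤ p and |y| ≥ 1.
The first p characters of w are 0's, so xy (and hence y) consists only of 0's. Write y = 0^k, 1 ≤ k ≤ p.
Consider xy^2z = 0^{p+k} 1^p 2^{2p}. Now the 0- and 1-counts sum to 2p+k, but the 2-count is 2p ≠ 2p+k. So xy^2z ∉ L.
Contradiction. Therefore L is not regular.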